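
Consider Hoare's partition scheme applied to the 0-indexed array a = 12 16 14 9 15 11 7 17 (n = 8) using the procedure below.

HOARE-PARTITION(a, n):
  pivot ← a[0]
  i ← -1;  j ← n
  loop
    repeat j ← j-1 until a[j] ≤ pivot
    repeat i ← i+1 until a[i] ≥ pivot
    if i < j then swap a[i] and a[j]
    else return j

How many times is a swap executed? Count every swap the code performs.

pivot = a[0] = 12; i = -1, j = 8
j→6 (a[6]=7≤12), i→0 (a[0]=12≥12); i<j, swap → 7 16 14 9 15 11 12 17
j→5 (a[5]=11≤12), i→1 (a[1]=16≥12); i<j, swap → 7 11 14 9 15 16 12 17
j→3 (a[3]=9≤12), i→2 (a[2]=14≥12); i<j, swap → 7 11 9 14 15 16 12 17
j→2, i→3; i≥j, return j=2. a = 7 11 9 14 15 16 12 17

3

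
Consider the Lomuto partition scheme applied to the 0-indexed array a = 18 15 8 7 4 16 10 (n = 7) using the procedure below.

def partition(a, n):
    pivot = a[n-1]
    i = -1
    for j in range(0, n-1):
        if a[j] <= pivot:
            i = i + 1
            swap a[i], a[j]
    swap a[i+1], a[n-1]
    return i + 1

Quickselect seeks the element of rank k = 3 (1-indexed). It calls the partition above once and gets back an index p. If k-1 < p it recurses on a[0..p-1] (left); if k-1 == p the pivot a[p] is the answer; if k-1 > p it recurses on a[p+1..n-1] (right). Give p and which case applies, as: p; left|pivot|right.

pivot = a[6] = 10; i = -1
j=0: a[0]=18 > 10 → no swap
j=1: a[1]=15 > 10 → no swap
j=2: a[2]=8 ≤ 10 → i=0, swap a[0],a[2] → 8 15 18 7 4 16 10
j=3: a[3]=7 ≤ 10 → i=1, swap a[1],a[3] → 8 7 18 15 4 16 10
j=4: a[4]=4 ≤ 10 → i=2, swap a[2],a[4] → 8 7 4 15 18 16 10
j=5: a[5]=16 > 10 → no swap
final swap a[3],a[6] → 8 7 4 10 18 16 15; return 3
p = 3; k-1 = 2 < 3 ⇒ left

3; left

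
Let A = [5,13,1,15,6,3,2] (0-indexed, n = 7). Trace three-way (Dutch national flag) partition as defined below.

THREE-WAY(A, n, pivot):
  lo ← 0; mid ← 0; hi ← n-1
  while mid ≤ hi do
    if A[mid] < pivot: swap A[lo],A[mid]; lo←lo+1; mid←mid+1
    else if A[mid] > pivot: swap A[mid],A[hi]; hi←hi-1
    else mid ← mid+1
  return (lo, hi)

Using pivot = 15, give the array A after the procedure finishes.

pivot = 15; lo=0, mid=0, hi=6
A[mid]=5<15: swap A[0],A[0]; lo=1,mid=1 → [5,13,1,15,6,3,2]
A[mid]=13<15: swap A[1],A[1]; lo=2,mid=2 → [5,13,1,15,6,3,2]
A[mid]=1<15: swap A[2],A[2]; lo=3,mid=3 → [5,13,1,15,6,3,2]
A[mid]=15=15: mid=4
A[mid]=6<15: swap A[3],A[4]; lo=4,mid=5 → [5,13,1,6,15,3,2]
A[mid]=3<15: swap A[4],A[5]; lo=5,mid=6 → [5,13,1,6,3,15,2]
A[mid]=2<15: swap A[5],A[6]; lo=6,mid=7 → [5,13,1,6,3,2,15]
end: lo=6, hi=6; A = [5,13,1,6,3,2,15]

[5,13,1,6,3,2,15]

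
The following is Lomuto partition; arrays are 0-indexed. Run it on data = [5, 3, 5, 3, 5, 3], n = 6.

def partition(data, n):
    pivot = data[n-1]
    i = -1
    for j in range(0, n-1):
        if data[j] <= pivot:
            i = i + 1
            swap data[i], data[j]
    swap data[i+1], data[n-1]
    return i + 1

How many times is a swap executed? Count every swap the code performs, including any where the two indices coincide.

pivot=3, i=-1
j=0: 5>3, skip
j=1: 3≤3, i=0, swap(0,1) ⇒ [3, 5, 5, 3, 5, 3]
j=2: 5>3, skip
j=3: 3≤3, i=1, swap(1,3) ⇒ [3, 3, 5, 5, 5, 3]
j=4: 5>3, skip
swap(2,5) ⇒ [3, 3, 3, 5, 5, 5]; return 2

3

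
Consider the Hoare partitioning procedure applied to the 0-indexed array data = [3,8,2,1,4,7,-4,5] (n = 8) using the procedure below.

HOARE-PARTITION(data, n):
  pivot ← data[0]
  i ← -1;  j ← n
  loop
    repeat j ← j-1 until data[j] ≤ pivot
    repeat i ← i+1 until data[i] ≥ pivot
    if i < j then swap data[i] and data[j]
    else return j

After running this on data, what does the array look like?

pivot=3
j stops at 6 (-4), i stops at 0 (3); swap ⇒ [-4,8,2,1,4,7,3,5]
j stops at 3 (1), i stops at 1 (8); swap ⇒ [-4,1,2,8,4,7,3,5]
j stops at 2, i stops at 3; i≥j ⇒ return 2. data=[-4,1,2,8,4,7,3,5]

[-4,1,2,8,4,7,3,5]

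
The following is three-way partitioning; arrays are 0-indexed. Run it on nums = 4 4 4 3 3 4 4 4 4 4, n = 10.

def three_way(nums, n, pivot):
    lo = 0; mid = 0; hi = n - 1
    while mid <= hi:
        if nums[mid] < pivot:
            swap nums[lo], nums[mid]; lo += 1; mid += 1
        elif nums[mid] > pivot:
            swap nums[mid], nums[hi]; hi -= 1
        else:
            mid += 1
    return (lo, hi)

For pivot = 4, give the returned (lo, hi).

(2, 9)

pivot = 4; lo=0, mid=0, hi=9
nums[mid]=4=4: mid=1
nums[mid]=4=4: mid=2
nums[mid]=4=4: mid=3
nums[mid]=3<4: swap nums[0],nums[3]; lo=1,mid=4 → 3 4 4 4 3 4 4 4 4 4
nums[mid]=3<4: swap nums[1],nums[4]; lo=2,mid=5 → 3 3 4 4 4 4 4 4 4 4
nums[mid]=4=4: mid=6
nums[mid]=4=4: mid=7
nums[mid]=4=4: mid=8
nums[mid]=4=4: mid=9
nums[mid]=4=4: mid=10
end: lo=2, hi=9; nums = 3 3 4 4 4 4 4 4 4 4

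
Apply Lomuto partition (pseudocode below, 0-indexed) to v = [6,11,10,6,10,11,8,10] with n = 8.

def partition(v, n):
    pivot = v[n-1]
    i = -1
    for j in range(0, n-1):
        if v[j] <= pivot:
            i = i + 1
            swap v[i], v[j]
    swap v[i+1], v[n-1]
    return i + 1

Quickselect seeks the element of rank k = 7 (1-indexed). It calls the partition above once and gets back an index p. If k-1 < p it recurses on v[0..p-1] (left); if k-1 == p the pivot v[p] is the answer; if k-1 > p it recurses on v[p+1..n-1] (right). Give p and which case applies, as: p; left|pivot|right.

pivot = v[7] = 10; i = -1
j=0: v[0]=6 ≤ 10 → i=0, swap v[0],v[0] (no change) → [6,11,10,6,10,11,8,10]
j=1: v[1]=11 > 10 → no swap
j=2: v[2]=10 ≤ 10 → i=1, swap v[1],v[2] → [6,10,11,6,10,11,8,10]
j=3: v[3]=6 ≤ 10 → i=2, swap v[2],v[3] → [6,10,6,11,10,11,8,10]
j=4: v[4]=10 ≤ 10 → i=3, swap v[3],v[4] → [6,10,6,10,11,11,8,10]
j=5: v[5]=11 > 10 → no swap
j=6: v[6]=8 ≤ 10 → i=4, swap v[4],v[6] → [6,10,6,10,8,11,11,10]
final swap v[5],v[7] → [6,10,6,10,8,10,11,11]; return 5
p = 5; k-1 = 6 > 5 ⇒ right

5; right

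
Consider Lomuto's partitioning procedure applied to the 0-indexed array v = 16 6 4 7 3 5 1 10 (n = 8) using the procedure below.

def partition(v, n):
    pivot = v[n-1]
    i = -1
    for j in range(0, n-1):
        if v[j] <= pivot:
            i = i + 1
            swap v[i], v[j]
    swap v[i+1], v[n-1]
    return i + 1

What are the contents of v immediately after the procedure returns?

pivot = v[7] = 10; i = -1
j=0: v[0]=16 > 10 → no swap
j=1: v[1]=6 ≤ 10 → i=0, swap v[0],v[1] → 6 16 4 7 3 5 1 10
j=2: v[2]=4 ≤ 10 → i=1, swap v[1],v[2] → 6 4 16 7 3 5 1 10
j=3: v[3]=7 ≤ 10 → i=2, swap v[2],v[3] → 6 4 7 16 3 5 1 10
j=4: v[4]=3 ≤ 10 → i=3, swap v[3],v[4] → 6 4 7 3 16 5 1 10
j=5: v[5]=5 ≤ 10 → i=4, swap v[4],v[5] → 6 4 7 3 5 16 1 10
j=6: v[6]=1 ≤ 10 → i=5, swap v[5],v[6] → 6 4 7 3 5 1 16 10
final swap v[6],v[7] → 6 4 7 3 5 1 10 16; return 6

6 4 7 3 5 1 10 16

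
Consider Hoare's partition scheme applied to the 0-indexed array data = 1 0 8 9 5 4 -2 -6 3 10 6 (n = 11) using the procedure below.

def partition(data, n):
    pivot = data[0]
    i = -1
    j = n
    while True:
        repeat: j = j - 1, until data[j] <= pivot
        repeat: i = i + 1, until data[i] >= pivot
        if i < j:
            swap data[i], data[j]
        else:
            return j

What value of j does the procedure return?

pivot = data[0] = 1; i = -1, j = 11
j→7 (data[7]=-6≤1), i→0 (data[0]=1≥1); i<j, swap → -6 0 8 9 5 4 -2 1 3 10 6
j→6 (data[6]=-2≤1), i→2 (data[2]=8≥1); i<j, swap → -6 0 -2 9 5 4 8 1 3 10 6
j→2, i→3; i≥j, return j=2. data = -6 0 -2 9 5 4 8 1 3 10 6

2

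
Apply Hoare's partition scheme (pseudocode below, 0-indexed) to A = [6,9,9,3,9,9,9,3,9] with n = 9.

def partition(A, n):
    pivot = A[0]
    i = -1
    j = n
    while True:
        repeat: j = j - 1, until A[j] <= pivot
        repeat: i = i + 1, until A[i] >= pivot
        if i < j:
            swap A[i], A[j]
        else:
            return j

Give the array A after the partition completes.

[3,3,9,9,9,9,9,6,9]

pivot=6
j stops at 7 (3), i stops at 0 (6); swap ⇒ [3,9,9,3,9,9,9,6,9]
j stops at 3 (3), i stops at 1 (9); swap ⇒ [3,3,9,9,9,9,9,6,9]
j stops at 1, i stops at 2; i≥j ⇒ return 1. A=[3,3,9,9,9,9,9,6,9]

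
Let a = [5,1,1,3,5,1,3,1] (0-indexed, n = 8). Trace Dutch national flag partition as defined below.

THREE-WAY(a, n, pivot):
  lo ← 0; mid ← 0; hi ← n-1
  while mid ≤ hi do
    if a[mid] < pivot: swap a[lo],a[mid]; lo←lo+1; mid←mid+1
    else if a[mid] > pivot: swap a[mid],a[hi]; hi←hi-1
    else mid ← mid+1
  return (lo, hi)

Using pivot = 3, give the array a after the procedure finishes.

lo=0 mid=0 hi=7
5>3: swap(0,7), hi=6 ⇒ [1,1,1,3,5,1,3,5]
1<3: swap(0,0), lo=1 mid=1 ⇒ [1,1,1,3,5,1,3,5]
1<3: swap(1,1), lo=2 mid=2 ⇒ [1,1,1,3,5,1,3,5]
1<3: swap(2,2), lo=3 mid=3 ⇒ [1,1,1,3,5,1,3,5]
3=3: mid=4
5>3: swap(4,6), hi=5 ⇒ [1,1,1,3,3,1,5,5]
3=3: mid=5
1<3: swap(3,5), lo=4 mid=6 ⇒ [1,1,1,1,3,3,5,5]
done. lo=4 hi=5; a=[1,1,1,1,3,3,5,5]

[1,1,1,1,3,3,5,5]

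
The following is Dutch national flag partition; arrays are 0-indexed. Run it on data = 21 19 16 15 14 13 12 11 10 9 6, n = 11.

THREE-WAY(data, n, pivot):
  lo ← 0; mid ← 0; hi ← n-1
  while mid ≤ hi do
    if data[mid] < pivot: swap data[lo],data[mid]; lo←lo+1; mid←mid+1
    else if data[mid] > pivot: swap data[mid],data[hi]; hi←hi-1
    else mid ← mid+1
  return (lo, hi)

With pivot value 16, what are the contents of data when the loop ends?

lo=0 mid=0 hi=10
21>16: swap(0,10), hi=9 ⇒ 6 19 16 15 14 13 12 11 10 9 21
6<16: swap(0,0), lo=1 mid=1 ⇒ 6 19 16 15 14 13 12 11 10 9 21
19>16: swap(1,9), hi=8 ⇒ 6 9 16 15 14 13 12 11 10 19 21
9<16: swap(1,1), lo=2 mid=2 ⇒ 6 9 16 15 14 13 12 11 10 19 21
16=16: mid=3
15<16: swap(2,3), lo=3 mid=4 ⇒ 6 9 15 16 14 13 12 11 10 19 21
14<16: swap(3,4), lo=4 mid=5 ⇒ 6 9 15 14 16 13 12 11 10 19 21
13<16: swap(4,5), lo=5 mid=6 ⇒ 6 9 15 14 13 16 12 11 10 19 21
12<16: swap(5,6), lo=6 mid=7 ⇒ 6 9 15 14 13 12 16 11 10 19 21
11<16: swap(6,7), lo=7 mid=8 ⇒ 6 9 15 14 13 12 11 16 10 19 21
10<16: swap(7,8), lo=8 mid=9 ⇒ 6 9 15 14 13 12 11 10 16 19 21
done. lo=8 hi=8; data=6 9 15 14 13 12 11 10 16 19 21

6 9 15 14 13 12 11 10 16 19 21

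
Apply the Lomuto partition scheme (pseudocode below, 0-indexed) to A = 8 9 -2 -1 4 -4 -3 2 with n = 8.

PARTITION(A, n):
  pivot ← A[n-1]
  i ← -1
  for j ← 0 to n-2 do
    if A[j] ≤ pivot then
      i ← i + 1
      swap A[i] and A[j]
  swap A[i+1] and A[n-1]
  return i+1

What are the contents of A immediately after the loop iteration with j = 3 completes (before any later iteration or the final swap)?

-2 -1 8 9 4 -4 -3 2

pivot=2, i=-1
j=0: 8>2, skip
j=1: 9>2, skip
j=2: -2≤2, i=0, swap(0,2) ⇒ -2 9 8 -1 4 -4 -3 2
j=3: -1≤2, i=1, swap(1,3) ⇒ -2 -1 8 9 4 -4 -3 2
(after j=3) A = -2 -1 8 9 4 -4 -3 2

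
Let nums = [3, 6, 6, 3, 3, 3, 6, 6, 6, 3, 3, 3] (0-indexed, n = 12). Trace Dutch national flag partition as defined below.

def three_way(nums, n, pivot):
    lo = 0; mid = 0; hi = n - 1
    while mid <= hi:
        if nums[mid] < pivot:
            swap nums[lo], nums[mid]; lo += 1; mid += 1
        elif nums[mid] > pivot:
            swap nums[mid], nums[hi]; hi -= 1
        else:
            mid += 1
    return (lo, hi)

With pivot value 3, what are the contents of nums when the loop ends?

[3, 3, 3, 3, 3, 3, 3, 6, 6, 6, 6, 6]

lo=0 mid=0 hi=11
3=3: mid=1
6>3: swap(1,11), hi=10 ⇒ [3, 3, 6, 3, 3, 3, 6, 6, 6, 3, 3, 6]
3=3: mid=2
6>3: swap(2,10), hi=9 ⇒ [3, 3, 3, 3, 3, 3, 6, 6, 6, 3, 6, 6]
3=3: mid=3
3=3: mid=4
3=3: mid=5
3=3: mid=6
6>3: swap(6,9), hi=8 ⇒ [3, 3, 3, 3, 3, 3, 3, 6, 6, 6, 6, 6]
3=3: mid=7
6>3: swap(7,8), hi=7 ⇒ [3, 3, 3, 3, 3, 3, 3, 6, 6, 6, 6, 6]
6>3: swap(7,7), hi=6 ⇒ [3, 3, 3, 3, 3, 3, 3, 6, 6, 6, 6, 6]
done. lo=0 hi=6; nums=[3, 3, 3, 3, 3, 3, 3, 6, 6, 6, 6, 6]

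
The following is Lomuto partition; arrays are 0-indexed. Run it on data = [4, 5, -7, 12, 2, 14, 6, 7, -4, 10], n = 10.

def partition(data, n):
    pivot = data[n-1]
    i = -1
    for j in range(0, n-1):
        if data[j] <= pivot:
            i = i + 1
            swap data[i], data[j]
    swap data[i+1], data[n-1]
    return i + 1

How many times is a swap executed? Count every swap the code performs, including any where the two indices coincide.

pivot = data[9] = 10; i = -1
j=0: data[0]=4 ≤ 10 → i=0, swap data[0],data[0] (no change) → [4, 5, -7, 12, 2, 14, 6, 7, -4, 10]
j=1: data[1]=5 ≤ 10 → i=1, swap data[1],data[1] (no change) → [4, 5, -7, 12, 2, 14, 6, 7, -4, 10]
j=2: data[2]=-7 ≤ 10 → i=2, swap data[2],data[2] (no change) → [4, 5, -7, 12, 2, 14, 6, 7, -4, 10]
j=3: data[3]=12 > 10 → no swap
j=4: data[4]=2 ≤ 10 → i=3, swap data[3],data[4] → [4, 5, -7, 2, 12, 14, 6, 7, -4, 10]
j=5: data[5]=14 > 10 → no swap
j=6: data[6]=6 ≤ 10 → i=4, swap data[4],data[6] → [4, 5, -7, 2, 6, 14, 12, 7, -4, 10]
j=7: data[7]=7 ≤ 10 → i=5, swap data[5],data[7] → [4, 5, -7, 2, 6, 7, 12, 14, -4, 10]
j=8: data[8]=-4 ≤ 10 → i=6, swap data[6],data[8] → [4, 5, -7, 2, 6, 7, -4, 14, 12, 10]
final swap data[7],data[9] → [4, 5, -7, 2, 6, 7, -4, 10, 12, 14]; return 7

8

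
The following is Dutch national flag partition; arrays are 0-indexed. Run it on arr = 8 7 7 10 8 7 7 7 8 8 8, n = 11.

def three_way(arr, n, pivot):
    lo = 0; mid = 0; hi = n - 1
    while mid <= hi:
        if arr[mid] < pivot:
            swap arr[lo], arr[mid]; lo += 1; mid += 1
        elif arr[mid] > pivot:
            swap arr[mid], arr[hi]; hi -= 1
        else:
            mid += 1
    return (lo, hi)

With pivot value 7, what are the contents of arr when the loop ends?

7 7 7 7 7 8 10 8 8 8 8

lo=0 mid=0 hi=10
8>7: swap(0,10), hi=9 ⇒ 8 7 7 10 8 7 7 7 8 8 8
8>7: swap(0,9), hi=8 ⇒ 8 7 7 10 8 7 7 7 8 8 8
8>7: swap(0,8), hi=7 ⇒ 8 7 7 10 8 7 7 7 8 8 8
8>7: swap(0,7), hi=6 ⇒ 7 7 7 10 8 7 7 8 8 8 8
7=7: mid=1
7=7: mid=2
7=7: mid=3
10>7: swap(3,6), hi=5 ⇒ 7 7 7 7 8 7 10 8 8 8 8
7=7: mid=4
8>7: swap(4,5), hi=4 ⇒ 7 7 7 7 7 8 10 8 8 8 8
7=7: mid=5
done. lo=0 hi=4; arr=7 7 7 7 7 8 10 8 8 8 8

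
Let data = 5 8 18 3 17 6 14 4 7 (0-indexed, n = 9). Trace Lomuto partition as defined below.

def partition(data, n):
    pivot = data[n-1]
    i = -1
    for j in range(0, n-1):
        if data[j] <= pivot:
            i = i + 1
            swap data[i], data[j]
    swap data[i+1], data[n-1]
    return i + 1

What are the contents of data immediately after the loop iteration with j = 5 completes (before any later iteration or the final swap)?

pivot = data[8] = 7; i = -1
j=0: data[0]=5 ≤ 7 → i=0, swap data[0],data[0] (no change) → 5 8 18 3 17 6 14 4 7
j=1: data[1]=8 > 7 → no swap
j=2: data[2]=18 > 7 → no swap
j=3: data[3]=3 ≤ 7 → i=1, swap data[1],data[3] → 5 3 18 8 17 6 14 4 7
j=4: data[4]=17 > 7 → no swap
j=5: data[5]=6 ≤ 7 → i=2, swap data[2],data[5] → 5 3 6 8 17 18 14 4 7
(after j=5) data = 5 3 6 8 17 18 14 4 7

5 3 6 8 17 18 14 4 7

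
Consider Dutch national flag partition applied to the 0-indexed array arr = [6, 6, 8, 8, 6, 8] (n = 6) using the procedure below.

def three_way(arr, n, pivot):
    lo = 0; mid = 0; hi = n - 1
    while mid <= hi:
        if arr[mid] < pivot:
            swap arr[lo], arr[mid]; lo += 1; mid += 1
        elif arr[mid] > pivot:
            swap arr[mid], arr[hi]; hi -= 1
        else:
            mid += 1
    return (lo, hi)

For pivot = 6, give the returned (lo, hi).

lo=0 mid=0 hi=5
6=6: mid=1
6=6: mid=2
8>6: swap(2,5), hi=4 ⇒ [6, 6, 8, 8, 6, 8]
8>6: swap(2,4), hi=3 ⇒ [6, 6, 6, 8, 8, 8]
6=6: mid=3
8>6: swap(3,3), hi=2 ⇒ [6, 6, 6, 8, 8, 8]
done. lo=0 hi=2; arr=[6, 6, 6, 8, 8, 8]

(0, 2)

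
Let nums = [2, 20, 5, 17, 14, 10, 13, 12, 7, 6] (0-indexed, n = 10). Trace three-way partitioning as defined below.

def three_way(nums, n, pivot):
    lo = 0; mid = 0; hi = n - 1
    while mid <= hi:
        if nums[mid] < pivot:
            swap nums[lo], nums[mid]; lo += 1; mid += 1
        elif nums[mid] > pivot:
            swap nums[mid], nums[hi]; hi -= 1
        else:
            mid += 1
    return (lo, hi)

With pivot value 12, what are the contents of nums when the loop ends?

[2, 6, 5, 7, 10, 12, 13, 14, 17, 20]

pivot = 12; lo=0, mid=0, hi=9
nums[mid]=2<12: swap nums[0],nums[0]; lo=1,mid=1 → [2, 20, 5, 17, 14, 10, 13, 12, 7, 6]
nums[mid]=20>12: swap nums[1],nums[9]; hi=8 → [2, 6, 5, 17, 14, 10, 13, 12, 7, 20]
nums[mid]=6<12: swap nums[1],nums[1]; lo=2,mid=2 → [2, 6, 5, 17, 14, 10, 13, 12, 7, 20]
nums[mid]=5<12: swap nums[2],nums[2]; lo=3,mid=3 → [2, 6, 5, 17, 14, 10, 13, 12, 7, 20]
nums[mid]=17>12: swap nums[3],nums[8]; hi=7 → [2, 6, 5, 7, 14, 10, 13, 12, 17, 20]
nums[mid]=7<12: swap nums[3],nums[3]; lo=4,mid=4 → [2, 6, 5, 7, 14, 10, 13, 12, 17, 20]
nums[mid]=14>12: swap nums[4],nums[7]; hi=6 → [2, 6, 5, 7, 12, 10, 13, 14, 17, 20]
nums[mid]=12=12: mid=5
nums[mid]=10<12: swap nums[4],nums[5]; lo=5,mid=6 → [2, 6, 5, 7, 10, 12, 13, 14, 17, 20]
nums[mid]=13>12: swap nums[6],nums[6]; hi=5 → [2, 6, 5, 7, 10, 12, 13, 14, 17, 20]
end: lo=5, hi=5; nums = [2, 6, 5, 7, 10, 12, 13, 14, 17, 20]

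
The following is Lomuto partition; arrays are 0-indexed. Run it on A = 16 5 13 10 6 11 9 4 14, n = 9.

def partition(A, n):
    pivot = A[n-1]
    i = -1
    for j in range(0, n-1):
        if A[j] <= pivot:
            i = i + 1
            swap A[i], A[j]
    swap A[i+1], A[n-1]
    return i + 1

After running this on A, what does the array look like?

5 13 10 6 11 9 4 14 16

pivot = A[8] = 14; i = -1
j=0: A[0]=16 > 14 → no swap
j=1: A[1]=5 ≤ 14 → i=0, swap A[0],A[1] → 5 16 13 10 6 11 9 4 14
j=2: A[2]=13 ≤ 14 → i=1, swap A[1],A[2] → 5 13 16 10 6 11 9 4 14
j=3: A[3]=10 ≤ 14 → i=2, swap A[2],A[3] → 5 13 10 16 6 11 9 4 14
j=4: A[4]=6 ≤ 14 → i=3, swap A[3],A[4] → 5 13 10 6 16 11 9 4 14
j=5: A[5]=11 ≤ 14 → i=4, swap A[4],A[5] → 5 13 10 6 11 16 9 4 14
j=6: A[6]=9 ≤ 14 → i=5, swap A[5],A[6] → 5 13 10 6 11 9 16 4 14
j=7: A[7]=4 ≤ 14 → i=6, swap A[6],A[7] → 5 13 10 6 11 9 4 16 14
final swap A[7],A[8] → 5 13 10 6 11 9 4 14 16; return 7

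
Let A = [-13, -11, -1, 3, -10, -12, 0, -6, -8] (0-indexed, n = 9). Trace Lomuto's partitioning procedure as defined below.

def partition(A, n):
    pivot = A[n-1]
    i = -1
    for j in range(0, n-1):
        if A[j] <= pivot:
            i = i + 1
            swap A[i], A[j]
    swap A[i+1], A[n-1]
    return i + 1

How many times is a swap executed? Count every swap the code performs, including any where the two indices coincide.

5

pivot=-8, i=-1
j=0: -13≤-8, i=0, swap(0,0) ⇒ [-13, -11, -1, 3, -10, -12, 0, -6, -8]
j=1: -11≤-8, i=1, swap(1,1) ⇒ [-13, -11, -1, 3, -10, -12, 0, -6, -8]
j=2: -1>-8, skip
j=3: 3>-8, skip
j=4: -10≤-8, i=2, swap(2,4) ⇒ [-13, -11, -10, 3, -1, -12, 0, -6, -8]
j=5: -12≤-8, i=3, swap(3,5) ⇒ [-13, -11, -10, -12, -1, 3, 0, -6, -8]
j=6: 0>-8, skip
j=7: -6>-8, skip
swap(4,8) ⇒ [-13, -11, -10, -12, -8, 3, 0, -6, -1]; return 4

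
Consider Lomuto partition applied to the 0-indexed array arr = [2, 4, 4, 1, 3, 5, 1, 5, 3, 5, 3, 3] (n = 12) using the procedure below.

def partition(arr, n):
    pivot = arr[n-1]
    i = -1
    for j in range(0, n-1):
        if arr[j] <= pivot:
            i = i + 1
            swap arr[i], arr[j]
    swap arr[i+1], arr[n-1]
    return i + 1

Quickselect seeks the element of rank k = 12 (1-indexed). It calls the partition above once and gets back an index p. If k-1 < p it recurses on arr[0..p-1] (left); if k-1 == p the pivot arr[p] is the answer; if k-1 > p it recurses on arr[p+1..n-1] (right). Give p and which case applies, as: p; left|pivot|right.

pivot = arr[11] = 3; i = -1
j=0: arr[0]=2 ≤ 3 → i=0, swap arr[0],arr[0] (no change) → [2, 4, 4, 1, 3, 5, 1, 5, 3, 5, 3, 3]
j=1: arr[1]=4 > 3 → no swap
j=2: arr[2]=4 > 3 → no swap
j=3: arr[3]=1 ≤ 3 → i=1, swap arr[1],arr[3] → [2, 1, 4, 4, 3, 5, 1, 5, 3, 5, 3, 3]
j=4: arr[4]=3 ≤ 3 → i=2, swap arr[2],arr[4] → [2, 1, 3, 4, 4, 5, 1, 5, 3, 5, 3, 3]
j=5: arr[5]=5 > 3 → no swap
j=6: arr[6]=1 ≤ 3 → i=3, swap arr[3],arr[6] → [2, 1, 3, 1, 4, 5, 4, 5, 3, 5, 3, 3]
j=7: arr[7]=5 > 3 → no swap
j=8: arr[8]=3 ≤ 3 → i=4, swap arr[4],arr[8] → [2, 1, 3, 1, 3, 5, 4, 5, 4, 5, 3, 3]
j=9: arr[9]=5 > 3 → no swap
j=10: arr[10]=3 ≤ 3 → i=5, swap arr[5],arr[10] → [2, 1, 3, 1, 3, 3, 4, 5, 4, 5, 5, 3]
final swap arr[6],arr[11] → [2, 1, 3, 1, 3, 3, 3, 5, 4, 5, 5, 4]; return 6
p = 6; k-1 = 11 > 6 ⇒ right

6; right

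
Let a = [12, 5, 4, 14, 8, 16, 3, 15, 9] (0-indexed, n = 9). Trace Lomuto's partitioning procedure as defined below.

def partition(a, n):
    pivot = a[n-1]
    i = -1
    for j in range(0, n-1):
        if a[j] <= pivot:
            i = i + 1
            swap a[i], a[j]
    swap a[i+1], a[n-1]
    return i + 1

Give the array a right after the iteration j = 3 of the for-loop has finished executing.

[5, 4, 12, 14, 8, 16, 3, 15, 9]

pivot = a[8] = 9; i = -1
j=0: a[0]=12 > 9 → no swap
j=1: a[1]=5 ≤ 9 → i=0, swap a[0],a[1] → [5, 12, 4, 14, 8, 16, 3, 15, 9]
j=2: a[2]=4 ≤ 9 → i=1, swap a[1],a[2] → [5, 4, 12, 14, 8, 16, 3, 15, 9]
j=3: a[3]=14 > 9 → no swap
(after j=3) a = [5, 4, 12, 14, 8, 16, 3, 15, 9]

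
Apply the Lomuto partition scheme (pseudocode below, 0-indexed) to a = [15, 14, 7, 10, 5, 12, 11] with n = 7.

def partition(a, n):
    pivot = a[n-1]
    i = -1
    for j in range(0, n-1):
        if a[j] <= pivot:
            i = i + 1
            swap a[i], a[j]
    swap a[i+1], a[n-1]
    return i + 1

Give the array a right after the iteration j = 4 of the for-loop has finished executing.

pivot=11, i=-1
j=0: 15>11, skip
j=1: 14>11, skip
j=2: 7≤11, i=0, swap(0,2) ⇒ [7, 14, 15, 10, 5, 12, 11]
j=3: 10≤11, i=1, swap(1,3) ⇒ [7, 10, 15, 14, 5, 12, 11]
j=4: 5≤11, i=2, swap(2,4) ⇒ [7, 10, 5, 14, 15, 12, 11]
(after j=4) a = [7, 10, 5, 14, 15, 12, 11]

[7, 10, 5, 14, 15, 12, 11]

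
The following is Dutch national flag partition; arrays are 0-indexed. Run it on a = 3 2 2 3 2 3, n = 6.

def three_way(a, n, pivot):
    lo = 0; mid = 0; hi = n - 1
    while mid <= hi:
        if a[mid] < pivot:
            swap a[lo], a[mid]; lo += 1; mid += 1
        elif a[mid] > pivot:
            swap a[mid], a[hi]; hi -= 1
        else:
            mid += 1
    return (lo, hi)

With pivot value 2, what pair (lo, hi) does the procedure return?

(0, 2)

pivot = 2; lo=0, mid=0, hi=5
a[mid]=3>2: swap a[0],a[5]; hi=4 → 3 2 2 3 2 3
a[mid]=3>2: swap a[0],a[4]; hi=3 → 2 2 2 3 3 3
a[mid]=2=2: mid=1
a[mid]=2=2: mid=2
a[mid]=2=2: mid=3
a[mid]=3>2: swap a[3],a[3]; hi=2 → 2 2 2 3 3 3
end: lo=0, hi=2; a = 2 2 2 3 3 3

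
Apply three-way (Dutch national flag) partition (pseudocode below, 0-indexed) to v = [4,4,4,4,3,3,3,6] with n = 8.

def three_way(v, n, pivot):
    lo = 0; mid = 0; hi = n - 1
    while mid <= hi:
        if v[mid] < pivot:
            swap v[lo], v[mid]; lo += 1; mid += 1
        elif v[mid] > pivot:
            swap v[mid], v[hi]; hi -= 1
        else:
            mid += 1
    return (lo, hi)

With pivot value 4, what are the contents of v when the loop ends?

pivot = 4; lo=0, mid=0, hi=7
v[mid]=4=4: mid=1
v[mid]=4=4: mid=2
v[mid]=4=4: mid=3
v[mid]=4=4: mid=4
v[mid]=3<4: swap v[0],v[4]; lo=1,mid=5 → [3,4,4,4,4,3,3,6]
v[mid]=3<4: swap v[1],v[5]; lo=2,mid=6 → [3,3,4,4,4,4,3,6]
v[mid]=3<4: swap v[2],v[6]; lo=3,mid=7 → [3,3,3,4,4,4,4,6]
v[mid]=6>4: swap v[7],v[7]; hi=6 → [3,3,3,4,4,4,4,6]
end: lo=3, hi=6; v = [3,3,3,4,4,4,4,6]

[3,3,3,4,4,4,4,6]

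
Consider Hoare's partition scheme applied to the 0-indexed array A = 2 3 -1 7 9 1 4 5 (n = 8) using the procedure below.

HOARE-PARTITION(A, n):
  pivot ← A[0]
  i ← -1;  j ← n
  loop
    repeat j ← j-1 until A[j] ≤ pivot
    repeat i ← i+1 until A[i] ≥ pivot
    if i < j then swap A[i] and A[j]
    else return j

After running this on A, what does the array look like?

pivot = A[0] = 2; i = -1, j = 8
j→5 (A[5]=1≤2), i→0 (A[0]=2≥2); i<j, swap → 1 3 -1 7 9 2 4 5
j→2 (A[2]=-1≤2), i→1 (A[1]=3≥2); i<j, swap → 1 -1 3 7 9 2 4 5
j→1, i→2; i≥j, return j=1. A = 1 -1 3 7 9 2 4 5

1 -1 3 7 9 2 4 5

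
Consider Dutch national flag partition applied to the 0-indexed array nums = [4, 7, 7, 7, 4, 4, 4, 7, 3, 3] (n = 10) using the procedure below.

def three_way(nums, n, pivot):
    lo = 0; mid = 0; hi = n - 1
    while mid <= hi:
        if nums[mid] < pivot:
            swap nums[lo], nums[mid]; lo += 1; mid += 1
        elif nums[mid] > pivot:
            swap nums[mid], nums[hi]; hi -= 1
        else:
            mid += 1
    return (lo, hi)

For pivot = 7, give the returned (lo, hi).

pivot = 7; lo=0, mid=0, hi=9
nums[mid]=4<7: swap nums[0],nums[0]; lo=1,mid=1 → [4, 7, 7, 7, 4, 4, 4, 7, 3, 3]
nums[mid]=7=7: mid=2
nums[mid]=7=7: mid=3
nums[mid]=7=7: mid=4
nums[mid]=4<7: swap nums[1],nums[4]; lo=2,mid=5 → [4, 4, 7, 7, 7, 4, 4, 7, 3, 3]
nums[mid]=4<7: swap nums[2],nums[5]; lo=3,mid=6 → [4, 4, 4, 7, 7, 7, 4, 7, 3, 3]
nums[mid]=4<7: swap nums[3],nums[6]; lo=4,mid=7 → [4, 4, 4, 4, 7, 7, 7, 7, 3, 3]
nums[mid]=7=7: mid=8
nums[mid]=3<7: swap nums[4],nums[8]; lo=5,mid=9 → [4, 4, 4, 4, 3, 7, 7, 7, 7, 3]
nums[mid]=3<7: swap nums[5],nums[9]; lo=6,mid=10 → [4, 4, 4, 4, 3, 3, 7, 7, 7, 7]
end: lo=6, hi=9; nums = [4, 4, 4, 4, 3, 3, 7, 7, 7, 7]

(6, 9)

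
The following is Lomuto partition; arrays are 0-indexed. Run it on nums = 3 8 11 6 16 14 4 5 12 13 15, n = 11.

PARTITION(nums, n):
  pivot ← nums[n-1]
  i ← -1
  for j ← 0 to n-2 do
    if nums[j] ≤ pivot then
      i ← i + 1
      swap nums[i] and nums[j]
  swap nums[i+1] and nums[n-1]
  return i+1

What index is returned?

9

pivot = nums[10] = 15; i = -1
j=0: nums[0]=3 ≤ 15 → i=0, swap nums[0],nums[0] (no change) → 3 8 11 6 16 14 4 5 12 13 15
j=1: nums[1]=8 ≤ 15 → i=1, swap nums[1],nums[1] (no change) → 3 8 11 6 16 14 4 5 12 13 15
j=2: nums[2]=11 ≤ 15 → i=2, swap nums[2],nums[2] (no change) → 3 8 11 6 16 14 4 5 12 13 15
j=3: nums[3]=6 ≤ 15 → i=3, swap nums[3],nums[3] (no change) → 3 8 11 6 16 14 4 5 12 13 15
j=4: nums[4]=16 > 15 → no swap
j=5: nums[5]=14 ≤ 15 → i=4, swap nums[4],nums[5] → 3 8 11 6 14 16 4 5 12 13 15
j=6: nums[6]=4 ≤ 15 → i=5, swap nums[5],nums[6] → 3 8 11 6 14 4 16 5 12 13 15
j=7: nums[7]=5 ≤ 15 → i=6, swap nums[6],nums[7] → 3 8 11 6 14 4 5 16 12 13 15
j=8: nums[8]=12 ≤ 15 → i=7, swap nums[7],nums[8] → 3 8 11 6 14 4 5 12 16 13 15
j=9: nums[9]=13 ≤ 15 → i=8, swap nums[8],nums[9] → 3 8 11 6 14 4 5 12 13 16 15
final swap nums[9],nums[10] → 3 8 11 6 14 4 5 12 13 15 16; return 9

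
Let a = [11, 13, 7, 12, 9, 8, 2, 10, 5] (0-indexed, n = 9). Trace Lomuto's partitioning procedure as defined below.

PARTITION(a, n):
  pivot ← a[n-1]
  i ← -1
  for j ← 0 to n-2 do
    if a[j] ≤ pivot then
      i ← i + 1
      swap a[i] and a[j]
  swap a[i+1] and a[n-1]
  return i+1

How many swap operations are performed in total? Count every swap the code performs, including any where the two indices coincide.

2

pivot=5, i=-1
j=0: 11>5, skip
j=1: 13>5, skip
j=2: 7>5, skip
j=3: 12>5, skip
j=4: 9>5, skip
j=5: 8>5, skip
j=6: 2≤5, i=0, swap(0,6) ⇒ [2, 13, 7, 12, 9, 8, 11, 10, 5]
j=7: 10>5, skip
swap(1,8) ⇒ [2, 5, 7, 12, 9, 8, 11, 10, 13]; return 1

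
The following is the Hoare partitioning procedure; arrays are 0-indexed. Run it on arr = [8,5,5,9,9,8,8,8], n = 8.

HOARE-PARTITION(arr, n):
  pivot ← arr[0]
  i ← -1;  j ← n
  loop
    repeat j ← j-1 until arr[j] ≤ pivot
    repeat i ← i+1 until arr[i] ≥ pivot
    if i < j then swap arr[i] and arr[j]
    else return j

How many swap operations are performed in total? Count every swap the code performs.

3

pivot = arr[0] = 8; i = -1, j = 8
j→7 (arr[7]=8≤8), i→0 (arr[0]=8≥8); i<j, swap → [8,5,5,9,9,8,8,8]
j→6 (arr[6]=8≤8), i→3 (arr[3]=9≥8); i<j, swap → [8,5,5,8,9,8,9,8]
j→5 (arr[5]=8≤8), i→4 (arr[4]=9≥8); i<j, swap → [8,5,5,8,8,9,9,8]
j→4, i→5; i≥j, return j=4. arr = [8,5,5,8,8,9,9,8]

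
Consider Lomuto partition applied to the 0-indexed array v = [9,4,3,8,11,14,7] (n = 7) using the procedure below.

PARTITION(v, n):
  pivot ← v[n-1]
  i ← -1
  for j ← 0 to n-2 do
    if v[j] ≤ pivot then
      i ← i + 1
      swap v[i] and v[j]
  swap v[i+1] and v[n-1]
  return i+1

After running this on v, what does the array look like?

pivot=7, i=-1
j=0: 9>7, skip
j=1: 4≤7, i=0, swap(0,1) ⇒ [4,9,3,8,11,14,7]
j=2: 3≤7, i=1, swap(1,2) ⇒ [4,3,9,8,11,14,7]
j=3: 8>7, skip
j=4: 11>7, skip
j=5: 14>7, skip
swap(2,6) ⇒ [4,3,7,8,11,14,9]; return 2

[4,3,7,8,11,14,9]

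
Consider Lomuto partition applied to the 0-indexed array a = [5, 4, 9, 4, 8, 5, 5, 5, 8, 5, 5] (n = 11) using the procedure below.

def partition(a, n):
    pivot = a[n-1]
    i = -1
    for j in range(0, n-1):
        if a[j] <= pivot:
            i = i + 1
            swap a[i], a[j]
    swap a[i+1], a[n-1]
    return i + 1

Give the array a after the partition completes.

pivot=5, i=-1
j=0: 5≤5, i=0, swap(0,0) ⇒ [5, 4, 9, 4, 8, 5, 5, 5, 8, 5, 5]
j=1: 4≤5, i=1, swap(1,1) ⇒ [5, 4, 9, 4, 8, 5, 5, 5, 8, 5, 5]
j=2: 9>5, skip
j=3: 4≤5, i=2, swap(2,3) ⇒ [5, 4, 4, 9, 8, 5, 5, 5, 8, 5, 5]
j=4: 8>5, skip
j=5: 5≤5, i=3, swap(3,5) ⇒ [5, 4, 4, 5, 8, 9, 5, 5, 8, 5, 5]
j=6: 5≤5, i=4, swap(4,6) ⇒ [5, 4, 4, 5, 5, 9, 8, 5, 8, 5, 5]
j=7: 5≤5, i=5, swap(5,7) ⇒ [5, 4, 4, 5, 5, 5, 8, 9, 8, 5, 5]
j=8: 8>5, skip
j=9: 5≤5, i=6, swap(6,9) ⇒ [5, 4, 4, 5, 5, 5, 5, 9, 8, 8, 5]
swap(7,10) ⇒ [5, 4, 4, 5, 5, 5, 5, 5, 8, 8, 9]; return 7

[5, 4, 4, 5, 5, 5, 5, 5, 8, 8, 9]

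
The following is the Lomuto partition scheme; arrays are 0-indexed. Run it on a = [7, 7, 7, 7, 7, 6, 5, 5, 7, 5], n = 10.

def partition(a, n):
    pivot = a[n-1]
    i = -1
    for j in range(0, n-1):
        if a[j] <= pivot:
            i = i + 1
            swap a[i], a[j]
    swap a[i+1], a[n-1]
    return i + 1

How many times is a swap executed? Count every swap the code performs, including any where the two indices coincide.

pivot=5, i=-1
j=0: 7>5, skip
j=1: 7>5, skip
j=2: 7>5, skip
j=3: 7>5, skip
j=4: 7>5, skip
j=5: 6>5, skip
j=6: 5≤5, i=0, swap(0,6) ⇒ [5, 7, 7, 7, 7, 6, 7, 5, 7, 5]
j=7: 5≤5, i=1, swap(1,7) ⇒ [5, 5, 7, 7, 7, 6, 7, 7, 7, 5]
j=8: 7>5, skip
swap(2,9) ⇒ [5, 5, 5, 7, 7, 6, 7, 7, 7, 7]; return 2

3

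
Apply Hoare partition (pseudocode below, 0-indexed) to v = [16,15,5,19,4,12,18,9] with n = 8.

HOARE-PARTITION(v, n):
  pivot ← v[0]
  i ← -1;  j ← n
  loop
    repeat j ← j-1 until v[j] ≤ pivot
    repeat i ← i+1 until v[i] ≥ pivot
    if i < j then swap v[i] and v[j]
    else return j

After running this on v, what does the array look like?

pivot=16
j stops at 7 (9), i stops at 0 (16); swap ⇒ [9,15,5,19,4,12,18,16]
j stops at 5 (12), i stops at 3 (19); swap ⇒ [9,15,5,12,4,19,18,16]
j stops at 4, i stops at 5; i≥j ⇒ return 4. v=[9,15,5,12,4,19,18,16]

[9,15,5,12,4,19,18,16]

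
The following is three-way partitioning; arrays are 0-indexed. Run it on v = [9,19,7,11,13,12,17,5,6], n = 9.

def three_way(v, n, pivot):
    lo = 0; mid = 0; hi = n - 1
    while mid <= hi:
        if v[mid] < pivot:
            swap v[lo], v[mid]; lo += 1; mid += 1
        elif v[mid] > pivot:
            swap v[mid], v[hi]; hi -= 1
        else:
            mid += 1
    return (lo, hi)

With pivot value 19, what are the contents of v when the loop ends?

pivot = 19; lo=0, mid=0, hi=8
v[mid]=9<19: swap v[0],v[0]; lo=1,mid=1 → [9,19,7,11,13,12,17,5,6]
v[mid]=19=19: mid=2
v[mid]=7<19: swap v[1],v[2]; lo=2,mid=3 → [9,7,19,11,13,12,17,5,6]
v[mid]=11<19: swap v[2],v[3]; lo=3,mid=4 → [9,7,11,19,13,12,17,5,6]
v[mid]=13<19: swap v[3],v[4]; lo=4,mid=5 → [9,7,11,13,19,12,17,5,6]
v[mid]=12<19: swap v[4],v[5]; lo=5,mid=6 → [9,7,11,13,12,19,17,5,6]
v[mid]=17<19: swap v[5],v[6]; lo=6,mid=7 → [9,7,11,13,12,17,19,5,6]
v[mid]=5<19: swap v[6],v[7]; lo=7,mid=8 → [9,7,11,13,12,17,5,19,6]
v[mid]=6<19: swap v[7],v[8]; lo=8,mid=9 → [9,7,11,13,12,17,5,6,19]
end: lo=8, hi=8; v = [9,7,11,13,12,17,5,6,19]

[9,7,11,13,12,17,5,6,19]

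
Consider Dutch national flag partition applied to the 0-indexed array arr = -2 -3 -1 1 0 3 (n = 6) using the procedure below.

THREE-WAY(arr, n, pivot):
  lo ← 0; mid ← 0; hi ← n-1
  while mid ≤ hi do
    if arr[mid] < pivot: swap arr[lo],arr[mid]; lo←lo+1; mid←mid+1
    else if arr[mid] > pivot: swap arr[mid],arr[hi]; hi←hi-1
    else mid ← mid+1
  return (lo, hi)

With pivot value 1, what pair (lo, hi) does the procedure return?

(4, 4)

pivot = 1; lo=0, mid=0, hi=5
arr[mid]=-2<1: swap arr[0],arr[0]; lo=1,mid=1 → -2 -3 -1 1 0 3
arr[mid]=-3<1: swap arr[1],arr[1]; lo=2,mid=2 → -2 -3 -1 1 0 3
arr[mid]=-1<1: swap arr[2],arr[2]; lo=3,mid=3 → -2 -3 -1 1 0 3
arr[mid]=1=1: mid=4
arr[mid]=0<1: swap arr[3],arr[4]; lo=4,mid=5 → -2 -3 -1 0 1 3
arr[mid]=3>1: swap arr[5],arr[5]; hi=4 → -2 -3 -1 0 1 3
end: lo=4, hi=4; arr = -2 -3 -1 0 1 3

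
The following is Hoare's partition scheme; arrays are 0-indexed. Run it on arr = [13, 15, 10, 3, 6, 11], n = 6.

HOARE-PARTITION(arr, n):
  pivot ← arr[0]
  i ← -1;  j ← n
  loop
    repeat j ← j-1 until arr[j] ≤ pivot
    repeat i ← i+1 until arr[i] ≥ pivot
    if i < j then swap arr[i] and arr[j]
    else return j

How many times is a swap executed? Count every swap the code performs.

pivot = arr[0] = 13; i = -1, j = 6
j→5 (arr[5]=11≤13), i→0 (arr[0]=13≥13); i<j, swap → [11, 15, 10, 3, 6, 13]
j→4 (arr[4]=6≤13), i→1 (arr[1]=15≥13); i<j, swap → [11, 6, 10, 3, 15, 13]
j→3, i→4; i≥j, return j=3. arr = [11, 6, 10, 3, 15, 13]

2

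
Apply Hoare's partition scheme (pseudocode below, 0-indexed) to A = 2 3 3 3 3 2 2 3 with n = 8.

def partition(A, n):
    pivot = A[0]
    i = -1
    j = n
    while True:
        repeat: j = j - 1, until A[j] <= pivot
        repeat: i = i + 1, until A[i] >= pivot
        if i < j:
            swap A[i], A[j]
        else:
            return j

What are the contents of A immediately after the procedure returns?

pivot = A[0] = 2; i = -1, j = 8
j→6 (A[6]=2≤2), i→0 (A[0]=2≥2); i<j, swap → 2 3 3 3 3 2 2 3
j→5 (A[5]=2≤2), i→1 (A[1]=3≥2); i<j, swap → 2 2 3 3 3 3 2 3
j→1, i→2; i≥j, return j=1. A = 2 2 3 3 3 3 2 3

2 2 3 3 3 3 2 3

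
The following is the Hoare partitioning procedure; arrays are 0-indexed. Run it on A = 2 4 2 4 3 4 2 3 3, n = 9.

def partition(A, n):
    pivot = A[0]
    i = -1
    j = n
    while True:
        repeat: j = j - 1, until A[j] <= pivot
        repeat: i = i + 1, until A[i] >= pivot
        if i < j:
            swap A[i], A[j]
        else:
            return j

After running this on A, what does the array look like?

2 2 4 4 3 4 2 3 3

pivot = A[0] = 2; i = -1, j = 9
j→6 (A[6]=2≤2), i→0 (A[0]=2≥2); i<j, swap → 2 4 2 4 3 4 2 3 3
j→2 (A[2]=2≤2), i→1 (A[1]=4≥2); i<j, swap → 2 2 4 4 3 4 2 3 3
j→1, i→2; i≥j, return j=1. A = 2 2 4 4 3 4 2 3 3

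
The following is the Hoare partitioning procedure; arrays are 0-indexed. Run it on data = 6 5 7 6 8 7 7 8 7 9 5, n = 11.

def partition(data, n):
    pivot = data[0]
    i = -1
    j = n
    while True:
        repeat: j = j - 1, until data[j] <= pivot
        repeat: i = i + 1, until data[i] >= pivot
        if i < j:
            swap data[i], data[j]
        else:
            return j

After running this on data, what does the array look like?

5 5 6 7 8 7 7 8 7 9 6

pivot=6
j stops at 10 (5), i stops at 0 (6); swap ⇒ 5 5 7 6 8 7 7 8 7 9 6
j stops at 3 (6), i stops at 2 (7); swap ⇒ 5 5 6 7 8 7 7 8 7 9 6
j stops at 2, i stops at 3; i≥j ⇒ return 2. data=5 5 6 7 8 7 7 8 7 9 6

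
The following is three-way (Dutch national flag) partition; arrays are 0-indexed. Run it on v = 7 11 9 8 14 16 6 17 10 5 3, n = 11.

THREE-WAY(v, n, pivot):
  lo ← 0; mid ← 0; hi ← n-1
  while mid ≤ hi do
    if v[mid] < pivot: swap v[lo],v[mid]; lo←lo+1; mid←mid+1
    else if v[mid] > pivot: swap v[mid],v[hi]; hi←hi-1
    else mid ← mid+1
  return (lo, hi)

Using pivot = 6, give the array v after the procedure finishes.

lo=0 mid=0 hi=10
7>6: swap(0,10), hi=9 ⇒ 3 11 9 8 14 16 6 17 10 5 7
3<6: swap(0,0), lo=1 mid=1 ⇒ 3 11 9 8 14 16 6 17 10 5 7
11>6: swap(1,9), hi=8 ⇒ 3 5 9 8 14 16 6 17 10 11 7
5<6: swap(1,1), lo=2 mid=2 ⇒ 3 5 9 8 14 16 6 17 10 11 7
9>6: swap(2,8), hi=7 ⇒ 3 5 10 8 14 16 6 17 9 11 7
10>6: swap(2,7), hi=6 ⇒ 3 5 17 8 14 16 6 10 9 11 7
17>6: swap(2,6), hi=5 ⇒ 3 5 6 8 14 16 17 10 9 11 7
6=6: mid=3
8>6: swap(3,5), hi=4 ⇒ 3 5 6 16 14 8 17 10 9 11 7
16>6: swap(3,4), hi=3 ⇒ 3 5 6 14 16 8 17 10 9 11 7
14>6: swap(3,3), hi=2 ⇒ 3 5 6 14 16 8 17 10 9 11 7
done. lo=2 hi=2; v=3 5 6 14 16 8 17 10 9 11 7

3 5 6 14 16 8 17 10 9 11 7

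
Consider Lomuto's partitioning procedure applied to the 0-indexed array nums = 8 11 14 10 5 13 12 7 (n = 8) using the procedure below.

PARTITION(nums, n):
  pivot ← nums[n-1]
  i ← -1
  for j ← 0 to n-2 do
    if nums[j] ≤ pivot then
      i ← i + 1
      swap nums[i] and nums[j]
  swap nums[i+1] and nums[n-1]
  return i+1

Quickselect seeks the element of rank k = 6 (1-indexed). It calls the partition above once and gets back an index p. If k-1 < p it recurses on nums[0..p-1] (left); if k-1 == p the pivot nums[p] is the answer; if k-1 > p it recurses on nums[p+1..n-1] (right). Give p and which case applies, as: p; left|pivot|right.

1; right

pivot=7, i=-1
j=0: 8>7, skip
j=1: 11>7, skip
j=2: 14>7, skip
j=3: 10>7, skip
j=4: 5≤7, i=0, swap(0,4) ⇒ 5 11 14 10 8 13 12 7
j=5: 13>7, skip
j=6: 12>7, skip
swap(1,7) ⇒ 5 7 14 10 8 13 12 11; return 1
p = 1; k-1 = 5 > 1 ⇒ right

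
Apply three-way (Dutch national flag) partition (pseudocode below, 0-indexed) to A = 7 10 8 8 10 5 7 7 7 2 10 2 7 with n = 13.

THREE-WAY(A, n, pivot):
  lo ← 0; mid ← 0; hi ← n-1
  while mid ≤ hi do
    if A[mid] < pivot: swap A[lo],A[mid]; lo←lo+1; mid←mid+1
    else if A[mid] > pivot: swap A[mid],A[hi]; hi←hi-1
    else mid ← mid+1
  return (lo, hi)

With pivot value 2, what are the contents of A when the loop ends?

pivot = 2; lo=0, mid=0, hi=12
A[mid]=7>2: swap A[0],A[12]; hi=11 → 7 10 8 8 10 5 7 7 7 2 10 2 7
A[mid]=7>2: swap A[0],A[11]; hi=10 → 2 10 8 8 10 5 7 7 7 2 10 7 7
A[mid]=2=2: mid=1
A[mid]=10>2: swap A[1],A[10]; hi=9 → 2 10 8 8 10 5 7 7 7 2 10 7 7
A[mid]=10>2: swap A[1],A[9]; hi=8 → 2 2 8 8 10 5 7 7 7 10 10 7 7
A[mid]=2=2: mid=2
A[mid]=8>2: swap A[2],A[8]; hi=7 → 2 2 7 8 10 5 7 7 8 10 10 7 7
A[mid]=7>2: swap A[2],A[7]; hi=6 → 2 2 7 8 10 5 7 7 8 10 10 7 7
A[mid]=7>2: swap A[2],A[6]; hi=5 → 2 2 7 8 10 5 7 7 8 10 10 7 7
A[mid]=7>2: swap A[2],A[5]; hi=4 → 2 2 5 8 10 7 7 7 8 10 10 7 7
A[mid]=5>2: swap A[2],A[4]; hi=3 → 2 2 10 8 5 7 7 7 8 10 10 7 7
A[mid]=10>2: swap A[2],A[3]; hi=2 → 2 2 8 10 5 7 7 7 8 10 10 7 7
A[mid]=8>2: swap A[2],A[2]; hi=1 → 2 2 8 10 5 7 7 7 8 10 10 7 7
end: lo=0, hi=1; A = 2 2 8 10 5 7 7 7 8 10 10 7 7

2 2 8 10 5 7 7 7 8 10 10 7 7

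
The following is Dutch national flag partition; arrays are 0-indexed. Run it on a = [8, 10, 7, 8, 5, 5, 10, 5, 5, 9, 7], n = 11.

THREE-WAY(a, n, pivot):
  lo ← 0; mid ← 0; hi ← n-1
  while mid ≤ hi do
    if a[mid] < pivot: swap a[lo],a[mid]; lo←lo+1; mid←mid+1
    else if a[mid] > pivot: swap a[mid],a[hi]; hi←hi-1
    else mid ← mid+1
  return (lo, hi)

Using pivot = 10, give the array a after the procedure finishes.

lo=0 mid=0 hi=10
8<10: swap(0,0), lo=1 mid=1 ⇒ [8, 10, 7, 8, 5, 5, 10, 5, 5, 9, 7]
10=10: mid=2
7<10: swap(1,2), lo=2 mid=3 ⇒ [8, 7, 10, 8, 5, 5, 10, 5, 5, 9, 7]
8<10: swap(2,3), lo=3 mid=4 ⇒ [8, 7, 8, 10, 5, 5, 10, 5, 5, 9, 7]
5<10: swap(3,4), lo=4 mid=5 ⇒ [8, 7, 8, 5, 10, 5, 10, 5, 5, 9, 7]
5<10: swap(4,5), lo=5 mid=6 ⇒ [8, 7, 8, 5, 5, 10, 10, 5, 5, 9, 7]
10=10: mid=7
5<10: swap(5,7), lo=6 mid=8 ⇒ [8, 7, 8, 5, 5, 5, 10, 10, 5, 9, 7]
5<10: swap(6,8), lo=7 mid=9 ⇒ [8, 7, 8, 5, 5, 5, 5, 10, 10, 9, 7]
9<10: swap(7,9), lo=8 mid=10 ⇒ [8, 7, 8, 5, 5, 5, 5, 9, 10, 10, 7]
7<10: swap(8,10), lo=9 mid=11 ⇒ [8, 7, 8, 5, 5, 5, 5, 9, 7, 10, 10]
done. lo=9 hi=10; a=[8, 7, 8, 5, 5, 5, 5, 9, 7, 10, 10]

[8, 7, 8, 5, 5, 5, 5, 9, 7, 10, 10]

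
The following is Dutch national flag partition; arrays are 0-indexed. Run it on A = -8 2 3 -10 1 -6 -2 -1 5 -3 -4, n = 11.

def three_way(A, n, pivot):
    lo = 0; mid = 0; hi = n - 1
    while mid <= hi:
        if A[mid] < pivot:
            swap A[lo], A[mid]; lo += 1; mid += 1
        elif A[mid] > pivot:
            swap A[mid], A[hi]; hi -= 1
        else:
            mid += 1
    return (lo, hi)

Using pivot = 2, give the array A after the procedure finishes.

-8 -4 -10 1 -6 -2 -1 -3 2 5 3

pivot = 2; lo=0, mid=0, hi=10
A[mid]=-8<2: swap A[0],A[0]; lo=1,mid=1 → -8 2 3 -10 1 -6 -2 -1 5 -3 -4
A[mid]=2=2: mid=2
A[mid]=3>2: swap A[2],A[10]; hi=9 → -8 2 -4 -10 1 -6 -2 -1 5 -3 3
A[mid]=-4<2: swap A[1],A[2]; lo=2,mid=3 → -8 -4 2 -10 1 -6 -2 -1 5 -3 3
A[mid]=-10<2: swap A[2],A[3]; lo=3,mid=4 → -8 -4 -10 2 1 -6 -2 -1 5 -3 3
A[mid]=1<2: swap A[3],A[4]; lo=4,mid=5 → -8 -4 -10 1 2 -6 -2 -1 5 -3 3
A[mid]=-6<2: swap A[4],A[5]; lo=5,mid=6 → -8 -4 -10 1 -6 2 -2 -1 5 -3 3
A[mid]=-2<2: swap A[5],A[6]; lo=6,mid=7 → -8 -4 -10 1 -6 -2 2 -1 5 -3 3
A[mid]=-1<2: swap A[6],A[7]; lo=7,mid=8 → -8 -4 -10 1 -6 -2 -1 2 5 -3 3
A[mid]=5>2: swap A[8],A[9]; hi=8 → -8 -4 -10 1 -6 -2 -1 2 -3 5 3
A[mid]=-3<2: swap A[7],A[8]; lo=8,mid=9 → -8 -4 -10 1 -6 -2 -1 -3 2 5 3
end: lo=8, hi=8; A = -8 -4 -10 1 -6 -2 -1 -3 2 5 3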